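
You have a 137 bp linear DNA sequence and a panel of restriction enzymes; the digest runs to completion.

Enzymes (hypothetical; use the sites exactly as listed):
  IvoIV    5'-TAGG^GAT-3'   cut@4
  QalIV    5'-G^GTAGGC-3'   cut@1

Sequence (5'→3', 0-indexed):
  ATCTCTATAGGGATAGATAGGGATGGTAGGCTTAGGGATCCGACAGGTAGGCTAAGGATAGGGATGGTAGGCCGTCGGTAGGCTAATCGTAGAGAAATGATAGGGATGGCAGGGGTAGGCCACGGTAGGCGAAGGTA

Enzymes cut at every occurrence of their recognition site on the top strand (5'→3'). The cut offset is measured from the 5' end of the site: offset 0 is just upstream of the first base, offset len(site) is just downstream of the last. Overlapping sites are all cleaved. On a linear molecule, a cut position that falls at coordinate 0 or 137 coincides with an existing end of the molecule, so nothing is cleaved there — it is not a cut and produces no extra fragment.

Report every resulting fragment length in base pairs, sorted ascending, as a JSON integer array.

Site scan:
  IvoIV (TAGGGAT, off=4): starts [7, 17, 32, 58, 100] → cuts [11, 21, 36, 62, 104]
  QalIV (GGTAGGC, off=1): starts [24, 45, 65, 76, 113, 123] → cuts [25, 46, 66, 77, 114, 124]

All cut coordinates (distinct, sorted): [11, 21, 25, 36, 46, 62, 66, 77, 104, 114, 124]

Fragment lengths:
  [0,11): 11 bp
  [11,21): 10 bp
  [21,25): 4 bp
  [25,36): 11 bp
  [36,46): 10 bp
  [46,62): 16 bp
  [62,66): 4 bp
  [66,77): 11 bp
  [77,104): 27 bp
  [104,114): 10 bp
  [114,124): 10 bp
  [124,137): 13 bp

[4,4,10,10,10,10,11,11,11,13,16,27]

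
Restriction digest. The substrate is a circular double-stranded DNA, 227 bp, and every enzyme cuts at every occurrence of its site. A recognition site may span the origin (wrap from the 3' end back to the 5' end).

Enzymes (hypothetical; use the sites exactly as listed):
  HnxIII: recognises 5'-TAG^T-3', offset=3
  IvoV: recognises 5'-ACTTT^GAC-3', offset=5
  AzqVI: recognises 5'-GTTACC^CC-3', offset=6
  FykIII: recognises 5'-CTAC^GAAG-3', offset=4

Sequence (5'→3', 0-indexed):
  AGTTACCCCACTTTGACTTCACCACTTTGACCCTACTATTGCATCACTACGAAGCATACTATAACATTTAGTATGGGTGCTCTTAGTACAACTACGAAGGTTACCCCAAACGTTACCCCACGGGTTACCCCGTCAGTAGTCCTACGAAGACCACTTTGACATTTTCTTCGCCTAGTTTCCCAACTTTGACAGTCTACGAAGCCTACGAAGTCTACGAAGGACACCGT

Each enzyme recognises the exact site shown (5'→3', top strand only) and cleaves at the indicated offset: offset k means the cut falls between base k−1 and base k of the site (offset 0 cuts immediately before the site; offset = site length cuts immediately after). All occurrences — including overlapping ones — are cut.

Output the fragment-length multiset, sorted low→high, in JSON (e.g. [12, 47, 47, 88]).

[5,6,7,9,9,9,10,10,10,12,12,12,12,14,14,15,18,21,22]

Per-enzyme occurrences:
  HnxIII (TAGT, off=3): starts [68, 83, 136, 172, 226] → cuts [2, 71, 86, 139, 175]
  IvoV (ACTTTGAC, off=5): starts [9, 23, 152, 182] → cuts [14, 28, 157, 187]
  AzqVI (GTTACCCC, off=6): starts [1, 99, 111, 123] → cuts [7, 105, 117, 129]
  FykIII (CTACGAAG, off=4): starts [46, 91, 141, 193, 202, 211] → cuts [50, 95, 145, 197, 206, 215]

All cut coordinates (distinct, sorted): [2, 7, 14, 28, 50, 71, 86, 95, 105, 117, 129, 139, 145, 157, 175, 187, 197, 206, 215]

Fragments:
  2→7: 5 bp
  7→14: 7 bp
  14→28: 14 bp
  28→50: 22 bp
  50→71: 21 bp
  71→86: 15 bp
  86→95: 9 bp
  95→105: 10 bp
  105→117: 12 bp
  117→129: 12 bp
  129→139: 10 bp
  139→145: 6 bp
  145→157: 12 bp
  157→175: 18 bp
  175→187: 12 bp
  187→197: 10 bp
  197→206: 9 bp
  206→215: 9 bp
  215→2 (wrap): 227-215+2 = 14 bp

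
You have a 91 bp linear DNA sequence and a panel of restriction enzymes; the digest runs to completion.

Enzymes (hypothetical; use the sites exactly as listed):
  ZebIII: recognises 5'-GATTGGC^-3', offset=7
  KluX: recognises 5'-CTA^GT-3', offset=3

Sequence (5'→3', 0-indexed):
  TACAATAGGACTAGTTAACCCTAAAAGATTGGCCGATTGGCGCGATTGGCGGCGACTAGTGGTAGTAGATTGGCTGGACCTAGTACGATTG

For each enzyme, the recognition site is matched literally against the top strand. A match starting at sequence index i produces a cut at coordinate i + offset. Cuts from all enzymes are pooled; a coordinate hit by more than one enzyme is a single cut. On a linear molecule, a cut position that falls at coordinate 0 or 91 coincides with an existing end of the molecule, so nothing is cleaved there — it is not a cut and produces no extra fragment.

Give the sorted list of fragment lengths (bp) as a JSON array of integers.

Site scan:
  ZebIII GATTGGC/7: at [26, 34, 43, 67] ⇒ [33, 41, 50, 74]
  KluX CTAGT/3: at [10, 55, 79] ⇒ [13, 58, 82]

Pooled cuts: [13, 33, 41, 50, 58, 74, 82]

Fragments:
  [0,13): 13 bp
  [13,33): 20 bp
  [33,41): 8 bp
  [41,50): 9 bp
  [50,58): 8 bp
  [58,74): 16 bp
  [74,82): 8 bp
  [82,91): 9 bp

[8,8,8,9,9,13,16,20]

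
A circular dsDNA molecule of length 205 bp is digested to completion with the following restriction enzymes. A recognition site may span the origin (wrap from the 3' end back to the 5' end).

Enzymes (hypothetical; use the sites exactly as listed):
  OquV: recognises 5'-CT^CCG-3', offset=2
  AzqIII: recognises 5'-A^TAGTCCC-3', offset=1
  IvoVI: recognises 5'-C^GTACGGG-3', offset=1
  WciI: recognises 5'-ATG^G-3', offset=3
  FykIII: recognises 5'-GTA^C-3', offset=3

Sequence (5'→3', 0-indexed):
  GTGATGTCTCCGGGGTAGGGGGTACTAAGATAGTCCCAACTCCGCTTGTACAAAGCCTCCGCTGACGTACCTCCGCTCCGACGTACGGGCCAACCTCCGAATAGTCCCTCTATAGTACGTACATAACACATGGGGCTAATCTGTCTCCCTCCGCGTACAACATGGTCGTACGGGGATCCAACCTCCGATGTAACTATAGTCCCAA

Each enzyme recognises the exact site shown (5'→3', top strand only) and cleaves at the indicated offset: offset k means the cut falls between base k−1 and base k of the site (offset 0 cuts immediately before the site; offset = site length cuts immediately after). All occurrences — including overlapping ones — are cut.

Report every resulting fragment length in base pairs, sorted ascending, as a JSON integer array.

[3,3,3,3,4,5,5,5,6,7,7,8,9,11,11,11,11,12,14,15,16,18,18]

Site scan:
  OquV CTCCG/2: at [7, 39, 56, 70, 75, 94, 148, 182] ⇒ [9, 41, 58, 72, 77, 96, 150, 184]
  AzqIII ATAGTCCC/1: at [29, 100, 195] ⇒ [30, 101, 196]
  IvoVI CGTACGGG/1: at [81, 166] ⇒ [82, 167]
  WciI ATGG/3: at [129, 161] ⇒ [132, 164]
  FykIII GTAC/3: at [21, 47, 66, 82, 114, 118, 154, 167] ⇒ [24, 50, 69, 85, 117, 121, 157, 170]

Pooled cuts: [9, 24, 30, 41, 50, 58, 69, 72, 77, 82, 85, 96, 101, 117, 121, 132, 150, 157, 164, 167, 170, 184, 196]

Fragment lengths:
  9→24: 15 bp
  24→30: 6 bp
  30→41: 11 bp
  41→50: 9 bp
  50→58: 8 bp
  58→69: 11 bp
  69→72: 3 bp
  72→77: 5 bp
  77→82: 5 bp
  82→85: 3 bp
  85→96: 11 bp
  96→101: 5 bp
  101→117: 16 bp
  117→121: 4 bp
  121→132: 11 bp
  132→150: 18 bp
  150→157: 7 bp
  157→164: 7 bp
  164→167: 3 bp
  167→170: 3 bp
  170→184: 14 bp
  184→196: 12 bp
  196→9 (wrap): 205-196+9 = 18 bp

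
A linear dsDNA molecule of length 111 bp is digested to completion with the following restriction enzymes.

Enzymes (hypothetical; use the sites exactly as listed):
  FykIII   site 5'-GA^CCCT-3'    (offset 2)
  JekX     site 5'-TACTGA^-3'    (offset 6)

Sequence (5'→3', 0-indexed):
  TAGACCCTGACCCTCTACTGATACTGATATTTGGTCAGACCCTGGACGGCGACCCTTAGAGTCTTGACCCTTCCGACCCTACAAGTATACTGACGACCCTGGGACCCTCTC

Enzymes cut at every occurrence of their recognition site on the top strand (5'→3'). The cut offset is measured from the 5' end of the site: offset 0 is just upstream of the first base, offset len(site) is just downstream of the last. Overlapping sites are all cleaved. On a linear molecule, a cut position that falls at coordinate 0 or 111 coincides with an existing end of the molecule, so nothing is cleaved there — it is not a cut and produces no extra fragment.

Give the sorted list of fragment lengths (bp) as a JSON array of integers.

[3,4,6,6,7,8,9,11,12,13,15,17]

Per-enzyme occurrences:
  FykIII (GACCCT, off=2): starts [2, 8, 37, 50, 65, 74, 94, 102] → cuts [4, 10, 39, 52, 67, 76, 96, 104]
  JekX (TACTGA, off=6): starts [15, 21, 87] → cuts [21, 27, 93]

Pooled cuts: [4, 10, 21, 27, 39, 52, 67, 76, 93, 96, 104]

Fragment lengths:
  [0,4): 4 bp
  [4,10): 6 bp
  [10,21): 11 bp
  [21,27): 6 bp
  [27,39): 12 bp
  [39,52): 13 bp
  [52,67): 15 bp
  [67,76): 9 bp
  [76,93): 17 bp
  [93,96): 3 bp
  [96,104): 8 bp
  [104,111): 7 bp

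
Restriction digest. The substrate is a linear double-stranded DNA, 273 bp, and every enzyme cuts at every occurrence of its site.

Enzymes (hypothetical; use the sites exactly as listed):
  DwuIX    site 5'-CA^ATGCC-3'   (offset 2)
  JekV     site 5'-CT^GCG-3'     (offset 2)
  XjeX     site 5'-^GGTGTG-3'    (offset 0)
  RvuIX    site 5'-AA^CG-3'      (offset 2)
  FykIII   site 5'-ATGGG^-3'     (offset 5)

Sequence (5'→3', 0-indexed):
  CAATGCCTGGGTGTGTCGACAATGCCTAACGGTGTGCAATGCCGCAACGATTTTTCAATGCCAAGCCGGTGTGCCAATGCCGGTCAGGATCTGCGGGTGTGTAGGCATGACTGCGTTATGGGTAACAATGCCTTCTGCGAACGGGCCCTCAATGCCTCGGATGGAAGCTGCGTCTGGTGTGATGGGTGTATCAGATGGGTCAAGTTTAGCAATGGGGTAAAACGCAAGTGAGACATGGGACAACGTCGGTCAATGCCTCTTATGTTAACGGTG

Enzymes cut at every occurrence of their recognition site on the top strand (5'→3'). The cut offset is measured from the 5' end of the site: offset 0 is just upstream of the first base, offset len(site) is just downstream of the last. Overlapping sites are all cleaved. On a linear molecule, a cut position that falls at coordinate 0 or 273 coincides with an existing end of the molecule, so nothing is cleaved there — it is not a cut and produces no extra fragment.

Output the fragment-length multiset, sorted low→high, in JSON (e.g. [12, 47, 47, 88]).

Per-enzyme occurrences:
  DwuIX (CAATGCC, off=2): starts [0, 19, 36, 55, 74, 125, 149, 250] → cuts [2, 21, 38, 57, 76, 127, 151, 252]
  JekV (CTGCG, off=2): starts [90, 110, 134, 167] → cuts [92, 112, 136, 169]
  XjeX (GGTGTG, off=0): starts [9, 30, 67, 95, 175] → cuts [9, 30, 67, 95, 175]
  RvuIX (AACG, off=2): starts [27, 45, 139, 220, 241, 266] → cuts [29, 47, 141, 222, 243, 268]
  FykIII (ATGGG, off=5): starts [117, 181, 194, 211, 234] → cuts [122, 186, 199, 216, 239]

All cut coordinates (distinct, sorted): [2, 9, 21, 29, 30, 38, 47, 57, 67, 76, 92, 95, 112, 122, 127, 136, 141, 151, 169, 175, 186, 199, 216, 222, 239, 243, 252, 268]

Fragments:
  [0,2): 2 bp
  [2,9): 7 bp
  [9,21): 12 bp
  [21,29): 8 bp
  [29,30): 1 bp
  [30,38): 8 bp
  [38,47): 9 bp
  [47,57): 10 bp
  [57,67): 10 bp
  [67,76): 9 bp
  [76,92): 16 bp
  [92,95): 3 bp
  [95,112): 17 bp
  [112,122): 10 bp
  [122,127): 5 bp
  [127,136): 9 bp
  [136,141): 5 bp
  [141,151): 10 bp
  [151,169): 18 bp
  [169,175): 6 bp
  [175,186): 11 bp
  [186,199): 13 bp
  [199,216): 17 bp
  [216,222): 6 bp
  [222,239): 17 bp
  [239,243): 4 bp
  [243,252): 9 bp
  [252,268): 16 bp
  [268,273): 5 bp

[1,2,3,4,5,5,5,6,6,7,8,8,9,9,9,9,10,10,10,10,11,12,13,16,16,17,17,17,18]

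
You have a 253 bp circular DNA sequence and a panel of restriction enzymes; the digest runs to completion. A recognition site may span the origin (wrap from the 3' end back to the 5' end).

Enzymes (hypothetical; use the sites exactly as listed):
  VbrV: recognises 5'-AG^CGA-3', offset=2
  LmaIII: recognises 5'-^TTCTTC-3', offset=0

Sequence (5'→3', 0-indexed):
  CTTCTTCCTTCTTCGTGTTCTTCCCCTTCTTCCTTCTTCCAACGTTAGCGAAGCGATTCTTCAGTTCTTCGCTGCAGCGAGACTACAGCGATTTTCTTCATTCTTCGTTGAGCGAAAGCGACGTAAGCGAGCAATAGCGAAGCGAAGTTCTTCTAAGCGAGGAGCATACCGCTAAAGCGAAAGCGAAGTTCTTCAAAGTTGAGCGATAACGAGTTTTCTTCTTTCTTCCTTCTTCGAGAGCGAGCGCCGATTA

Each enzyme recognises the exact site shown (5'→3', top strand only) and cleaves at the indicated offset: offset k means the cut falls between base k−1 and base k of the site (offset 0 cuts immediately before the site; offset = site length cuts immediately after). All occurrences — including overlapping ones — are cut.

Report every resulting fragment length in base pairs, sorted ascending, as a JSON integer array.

Per-enzyme occurrences:
  VbrV (AGCGA, off=2): starts [46, 51, 75, 86, 110, 116, 125, 135, 140, 155, 175, 181, 201, 238] → cuts [48, 53, 77, 88, 112, 118, 127, 137, 142, 157, 177, 183, 203, 240]
  LmaIII (TTCTTC, off=0): starts [1, 8, 17, 26, 33, 56, 64, 93, 100, 147, 188, 215, 222, 229] → cuts [1, 8, 17, 26, 33, 56, 64, 93, 100, 147, 188, 215, 222, 229]

Pooled cuts: [1, 8, 17, 26, 33, 48, 53, 56, 64, 77, 88, 93, 100, 112, 118, 127, 137, 142, 147, 157, 177, 183, 188, 203, 215, 222, 229, 240]

Fragment lengths:
  1→8: 7 bp
  8→17: 9 bp
  17→26: 9 bp
  26→33: 7 bp
  33→48: 15 bp
  48→53: 5 bp
  53→56: 3 bp
  56→64: 8 bp
  64→77: 13 bp
  77→88: 11 bp
  88→93: 5 bp
  93→100: 7 bp
  100→112: 12 bp
  112→118: 6 bp
  118→127: 9 bp
  127→137: 10 bp
  137→142: 5 bp
  142→147: 5 bp
  147→157: 10 bp
  157→177: 20 bp
  177→183: 6 bp
  183→188: 5 bp
  188→203: 15 bp
  203→215: 12 bp
  215→222: 7 bp
  222→229: 7 bp
  229→240: 11 bp
  240→1 (wrap): 253-240+1 = 14 bp

[3,5,5,5,5,5,6,6,7,7,7,7,7,8,9,9,9,10,10,11,11,12,12,13,14,15,15,20]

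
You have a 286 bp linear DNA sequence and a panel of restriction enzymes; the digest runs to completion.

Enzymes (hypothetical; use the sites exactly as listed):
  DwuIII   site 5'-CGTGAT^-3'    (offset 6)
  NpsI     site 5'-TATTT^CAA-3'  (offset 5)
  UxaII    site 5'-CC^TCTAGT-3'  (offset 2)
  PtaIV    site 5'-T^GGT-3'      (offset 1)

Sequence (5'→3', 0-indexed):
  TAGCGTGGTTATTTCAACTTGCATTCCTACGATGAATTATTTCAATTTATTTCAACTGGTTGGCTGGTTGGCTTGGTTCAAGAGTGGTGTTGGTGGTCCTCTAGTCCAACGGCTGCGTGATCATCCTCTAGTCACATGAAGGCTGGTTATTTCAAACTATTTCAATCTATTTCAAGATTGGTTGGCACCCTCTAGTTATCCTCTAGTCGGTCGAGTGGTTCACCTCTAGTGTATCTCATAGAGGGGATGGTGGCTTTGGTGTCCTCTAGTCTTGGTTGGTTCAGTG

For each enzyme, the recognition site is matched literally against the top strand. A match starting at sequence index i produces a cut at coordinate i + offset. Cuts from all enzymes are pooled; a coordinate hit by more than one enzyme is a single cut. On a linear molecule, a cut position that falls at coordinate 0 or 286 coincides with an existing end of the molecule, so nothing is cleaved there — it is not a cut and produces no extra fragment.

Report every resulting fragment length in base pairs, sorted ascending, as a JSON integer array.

Per-enzyme occurrences:
  DwuIII (CGTGAT, off=6): starts [115] → cuts [121]
  NpsI (TATTTCAA, off=5): starts [9, 37, 47, 147, 157, 167] → cuts [14, 42, 52, 152, 162, 172]
  UxaII (CCTCTAGT, off=2): starts [97, 124, 188, 199, 222, 262] → cuts [99, 126, 190, 201, 224, 264]
  PtaIV (TGGT, off=1): starts [5, 56, 64, 73, 84, 90, 93, 143, 178, 215, 247, 256, 272, 276] → cuts [6, 57, 65, 74, 85, 91, 94, 144, 179, 216, 248, 257, 273, 277]

Pooled cuts: [6, 14, 42, 52, 57, 65, 74, 85, 91, 94, 99, 121, 126, 144, 152, 162, 172, 179, 190, 201, 216, 224, 248, 257, 264, 273, 277]

Fragment lengths:
  [0,6): 6 bp
  [6,14): 8 bp
  [14,42): 28 bp
  [42,52): 10 bp
  [52,57): 5 bp
  [57,65): 8 bp
  [65,74): 9 bp
  [74,85): 11 bp
  [85,91): 6 bp
  [91,94): 3 bp
  [94,99): 5 bp
  [99,121): 22 bp
  [121,126): 5 bp
  [126,144): 18 bp
  [144,152): 8 bp
  [152,162): 10 bp
  [162,172): 10 bp
  [172,179): 7 bp
  [179,190): 11 bp
  [190,201): 11 bp
  [201,216): 15 bp
  [216,224): 8 bp
  [224,248): 24 bp
  [248,257): 9 bp
  [257,264): 7 bp
  [264,273): 9 bp
  [273,277): 4 bp
  [277,286): 9 bp

[3,4,5,5,5,6,6,7,7,8,8,8,8,9,9,9,9,10,10,10,11,11,11,15,18,22,24,28]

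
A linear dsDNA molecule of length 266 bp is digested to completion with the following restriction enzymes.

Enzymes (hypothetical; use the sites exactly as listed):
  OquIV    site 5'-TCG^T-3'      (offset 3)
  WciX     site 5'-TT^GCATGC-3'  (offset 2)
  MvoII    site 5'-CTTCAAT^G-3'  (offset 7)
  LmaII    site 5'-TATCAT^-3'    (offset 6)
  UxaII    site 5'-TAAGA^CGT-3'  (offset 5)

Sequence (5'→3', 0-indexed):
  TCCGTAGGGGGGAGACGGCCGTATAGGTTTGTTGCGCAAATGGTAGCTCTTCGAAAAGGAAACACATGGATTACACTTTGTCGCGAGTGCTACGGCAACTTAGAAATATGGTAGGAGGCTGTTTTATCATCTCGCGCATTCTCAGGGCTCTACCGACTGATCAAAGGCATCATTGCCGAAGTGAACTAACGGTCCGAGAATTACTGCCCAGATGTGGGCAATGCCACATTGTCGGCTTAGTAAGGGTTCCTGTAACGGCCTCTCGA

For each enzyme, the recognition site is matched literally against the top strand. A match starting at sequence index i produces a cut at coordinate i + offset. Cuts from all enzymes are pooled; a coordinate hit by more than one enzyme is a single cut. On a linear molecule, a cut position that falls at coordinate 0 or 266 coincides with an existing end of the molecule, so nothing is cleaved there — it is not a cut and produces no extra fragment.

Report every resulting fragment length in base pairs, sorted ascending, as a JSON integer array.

[130,136]

Scan for sites:
  OquIV (TCGT, off=3): no sites
  WciX (TTGCATGC, off=2): no sites
  MvoII (CTTCAATG, off=7): no sites
  LmaII TATCAT/6: at [124] ⇒ [130]
  UxaII (TAAGACGT, off=5): no sites

All cut coordinates (distinct, sorted): [130]

Fragment lengths:
  [0,130): 130 bp
  [130,266): 136 bp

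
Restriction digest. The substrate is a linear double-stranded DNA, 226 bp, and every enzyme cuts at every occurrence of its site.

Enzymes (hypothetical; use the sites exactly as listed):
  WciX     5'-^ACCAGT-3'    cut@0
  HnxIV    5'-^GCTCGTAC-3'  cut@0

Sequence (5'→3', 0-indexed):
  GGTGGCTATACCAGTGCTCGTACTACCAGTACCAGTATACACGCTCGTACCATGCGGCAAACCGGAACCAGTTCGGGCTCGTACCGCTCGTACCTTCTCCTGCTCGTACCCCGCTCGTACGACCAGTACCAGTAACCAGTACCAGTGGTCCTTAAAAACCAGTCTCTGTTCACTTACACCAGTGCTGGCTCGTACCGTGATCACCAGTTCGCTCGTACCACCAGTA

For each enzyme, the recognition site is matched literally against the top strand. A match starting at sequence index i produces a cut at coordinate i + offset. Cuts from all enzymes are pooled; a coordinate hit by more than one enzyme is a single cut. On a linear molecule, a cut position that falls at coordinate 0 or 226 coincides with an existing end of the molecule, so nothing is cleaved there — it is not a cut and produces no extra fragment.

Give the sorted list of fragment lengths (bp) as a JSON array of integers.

Scan for sites:
  WciX (ACCAGT, off=0): starts [9, 24, 30, 66, 121, 127, 134, 140, 157, 177, 202, 219] → cuts [9, 24, 30, 66, 121, 127, 134, 140, 157, 177, 202, 219]
  HnxIV (GCTCGTAC, off=0): starts [15, 42, 76, 85, 101, 112, 187, 210] → cuts [15, 42, 76, 85, 101, 112, 187, 210]

Pooled cuts: [9, 15, 24, 30, 42, 66, 76, 85, 101, 112, 121, 127, 134, 140, 157, 177, 187, 202, 210, 219]

Fragment lengths:
  [0,9): 9 bp
  [9,15): 6 bp
  [15,24): 9 bp
  [24,30): 6 bp
  [30,42): 12 bp
  [42,66): 24 bp
  [66,76): 10 bp
  [76,85): 9 bp
  [85,101): 16 bp
  [101,112): 11 bp
  [112,121): 9 bp
  [121,127): 6 bp
  [127,134): 7 bp
  [134,140): 6 bp
  [140,157): 17 bp
  [157,177): 20 bp
  [177,187): 10 bp
  [187,202): 15 bp
  [202,210): 8 bp
  [210,219): 9 bp
  [219,226): 7 bp

[6,6,6,6,7,7,8,9,9,9,9,9,10,10,11,12,15,16,17,20,24]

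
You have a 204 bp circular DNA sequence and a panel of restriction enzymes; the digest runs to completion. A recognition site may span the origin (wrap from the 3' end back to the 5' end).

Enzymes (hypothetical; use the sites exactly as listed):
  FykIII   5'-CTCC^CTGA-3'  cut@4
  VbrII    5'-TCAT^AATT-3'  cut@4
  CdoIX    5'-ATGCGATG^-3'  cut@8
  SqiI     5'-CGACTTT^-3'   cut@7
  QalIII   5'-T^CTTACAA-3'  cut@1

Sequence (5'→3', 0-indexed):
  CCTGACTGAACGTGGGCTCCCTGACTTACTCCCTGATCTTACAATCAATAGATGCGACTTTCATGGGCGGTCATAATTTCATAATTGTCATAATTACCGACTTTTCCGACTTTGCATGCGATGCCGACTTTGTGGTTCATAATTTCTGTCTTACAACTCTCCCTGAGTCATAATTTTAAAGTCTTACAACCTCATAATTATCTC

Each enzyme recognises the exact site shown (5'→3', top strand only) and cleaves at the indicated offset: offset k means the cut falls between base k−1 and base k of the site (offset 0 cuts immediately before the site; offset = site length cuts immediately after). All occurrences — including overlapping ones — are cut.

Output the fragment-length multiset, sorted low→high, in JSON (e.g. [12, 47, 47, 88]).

[5,8,8,9,9,9,9,9,10,10,11,12,13,13,13,13,19,24]

Scan for sites:
  FykIII (CTCCCTGA, off=4): starts [16, 28, 158, 201] → cuts [1, 20, 32, 162]
  VbrII (TCATAATT, off=4): starts [70, 78, 87, 136, 167, 191] → cuts [74, 82, 91, 140, 171, 195]
  CdoIX (ATGCGATG, off=8): starts [115] → cuts [123]
  SqiI (CGACTTT, off=7): starts [54, 97, 106, 124] → cuts [61, 104, 113, 131]
  QalIII (TCTTACAA, off=1): starts [36, 148, 181] → cuts [37, 149, 182]

Pooled cuts: [1, 20, 32, 37, 61, 74, 82, 91, 104, 113, 123, 131, 140, 149, 162, 171, 182, 195]

Fragments:
  1→20: 19 bp
  20→32: 12 bp
  32→37: 5 bp
  37→61: 24 bp
  61→74: 13 bp
  74→82: 8 bp
  82→91: 9 bp
  91→104: 13 bp
  104→113: 9 bp
  113→123: 10 bp
  123→131: 8 bp
  131→140: 9 bp
  140→149: 9 bp
  149→162: 13 bp
  162→171: 9 bp
  171→182: 11 bp
  182→195: 13 bp
  195→1 (wrap): 204-195+1 = 10 bp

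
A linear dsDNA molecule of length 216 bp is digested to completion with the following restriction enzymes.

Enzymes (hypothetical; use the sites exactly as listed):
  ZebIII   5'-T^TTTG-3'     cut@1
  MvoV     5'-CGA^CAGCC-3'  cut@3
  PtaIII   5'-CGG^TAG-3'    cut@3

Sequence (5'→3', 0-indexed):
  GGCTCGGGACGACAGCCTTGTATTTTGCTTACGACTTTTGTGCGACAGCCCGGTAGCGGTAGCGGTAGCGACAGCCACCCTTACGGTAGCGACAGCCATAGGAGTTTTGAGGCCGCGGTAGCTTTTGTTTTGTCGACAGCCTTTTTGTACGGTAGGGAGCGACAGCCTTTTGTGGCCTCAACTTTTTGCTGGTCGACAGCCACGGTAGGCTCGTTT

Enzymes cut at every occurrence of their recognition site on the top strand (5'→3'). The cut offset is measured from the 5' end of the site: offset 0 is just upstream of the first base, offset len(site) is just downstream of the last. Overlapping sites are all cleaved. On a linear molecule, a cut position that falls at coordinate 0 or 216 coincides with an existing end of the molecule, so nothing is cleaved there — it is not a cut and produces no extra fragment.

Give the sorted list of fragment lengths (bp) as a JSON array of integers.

Site scan:
  ZebIII TTTTG/1: at [22, 35, 104, 122, 127, 142, 167, 183] ⇒ [23, 36, 105, 123, 128, 143, 168, 184]
  MvoV CGACAGCC/3: at [9, 42, 68, 89, 133, 159, 193] ⇒ [12, 45, 71, 92, 136, 162, 196]
  PtaIII CGGTAG/3: at [50, 56, 62, 83, 115, 149, 202] ⇒ [53, 59, 65, 86, 118, 152, 205]

Pooled cuts: [12, 23, 36, 45, 53, 59, 65, 71, 86, 92, 105, 118, 123, 128, 136, 143, 152, 162, 168, 184, 196, 205]

Fragments:
  [0,12): 12 bp
  [12,23): 11 bp
  [23,36): 13 bp
  [36,45): 9 bp
  [45,53): 8 bp
  [53,59): 6 bp
  [59,65): 6 bp
  [65,71): 6 bp
  [71,86): 15 bp
  [86,92): 6 bp
  [92,105): 13 bp
  [105,118): 13 bp
  [118,123): 5 bp
  [123,128): 5 bp
  [128,136): 8 bp
  [136,143): 7 bp
  [143,152): 9 bp
  [152,162): 10 bp
  [162,168): 6 bp
  [168,184): 16 bp
  [184,196): 12 bp
  [196,205): 9 bp
  [205,216): 11 bp

[5,5,6,6,6,6,6,7,8,8,9,9,9,10,11,11,12,12,13,13,13,15,16]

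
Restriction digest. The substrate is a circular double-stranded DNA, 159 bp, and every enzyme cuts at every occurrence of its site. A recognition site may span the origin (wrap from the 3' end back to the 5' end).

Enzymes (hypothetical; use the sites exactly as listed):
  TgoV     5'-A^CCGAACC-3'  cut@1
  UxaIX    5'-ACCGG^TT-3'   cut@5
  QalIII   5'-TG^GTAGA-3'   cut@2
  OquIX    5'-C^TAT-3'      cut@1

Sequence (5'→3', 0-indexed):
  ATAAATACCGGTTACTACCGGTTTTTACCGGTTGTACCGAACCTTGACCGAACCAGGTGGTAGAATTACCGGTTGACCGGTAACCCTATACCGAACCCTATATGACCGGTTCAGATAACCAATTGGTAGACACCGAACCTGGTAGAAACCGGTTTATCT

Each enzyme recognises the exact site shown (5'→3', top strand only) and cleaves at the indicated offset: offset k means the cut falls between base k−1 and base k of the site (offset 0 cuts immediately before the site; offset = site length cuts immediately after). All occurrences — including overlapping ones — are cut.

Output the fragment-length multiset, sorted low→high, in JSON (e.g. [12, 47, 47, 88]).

[4,5,6,7,8,9,10,10,11,11,11,12,12,13,14,16]

Per-enzyme occurrences:
  TgoV ACCGAACC/1: at [35, 46, 89, 131] ⇒ [36, 47, 90, 132]
  UxaIX ACCGGTT/5: at [6, 16, 26, 67, 104, 147] ⇒ [11, 21, 31, 72, 109, 152]
  QalIII TGGTAGA/2: at [57, 123, 139] ⇒ [59, 125, 141]
  OquIX CTAT/1: at [85, 97, 157] ⇒ [86, 98, 158]

All cut coordinates (distinct, sorted): [11, 21, 31, 36, 47, 59, 72, 86, 90, 98, 109, 125, 132, 141, 152, 158]

Fragments:
  11→21: 10 bp
  21→31: 10 bp
  31→36: 5 bp
  36→47: 11 bp
  47→59: 12 bp
  59→72: 13 bp
  72→86: 14 bp
  86→90: 4 bp
  90→98: 8 bp
  98→109: 11 bp
  109→125: 16 bp
  125→132: 7 bp
  132→141: 9 bp
  141→152: 11 bp
  152→158: 6 bp
  158→11 (wrap): 159-158+11 = 12 bp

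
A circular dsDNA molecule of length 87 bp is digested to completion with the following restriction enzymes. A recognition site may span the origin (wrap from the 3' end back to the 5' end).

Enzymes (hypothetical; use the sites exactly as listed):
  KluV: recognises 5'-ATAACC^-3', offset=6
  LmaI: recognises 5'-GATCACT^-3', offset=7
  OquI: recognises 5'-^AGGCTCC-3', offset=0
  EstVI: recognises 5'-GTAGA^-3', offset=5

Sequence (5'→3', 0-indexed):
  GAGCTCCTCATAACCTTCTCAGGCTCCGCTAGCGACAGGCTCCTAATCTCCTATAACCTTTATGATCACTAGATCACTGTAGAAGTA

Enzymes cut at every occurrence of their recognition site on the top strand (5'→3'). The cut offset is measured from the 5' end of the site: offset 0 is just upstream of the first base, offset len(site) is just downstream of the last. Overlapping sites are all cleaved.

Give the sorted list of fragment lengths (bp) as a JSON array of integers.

Scan for sites:
  KluV ATAACC/6: at [9, 52] ⇒ [15, 58]
  LmaI GATCACT/7: at [63, 71] ⇒ [70, 78]
  OquI AGGCTCC/0: at [20, 36] ⇒ [20, 36]
  EstVI GTAGA/5: at [78, 84] ⇒ [2, 83]

Pooled cuts: [2, 15, 20, 36, 58, 70, 78, 83]

Fragments:
  2→15: 13 bp
  15→20: 5 bp
  20→36: 16 bp
  36→58: 22 bp
  58→70: 12 bp
  70→78: 8 bp
  78→83: 5 bp
  83→2 (wrap): 87-83+2 = 6 bp

[5,5,6,8,12,13,16,22]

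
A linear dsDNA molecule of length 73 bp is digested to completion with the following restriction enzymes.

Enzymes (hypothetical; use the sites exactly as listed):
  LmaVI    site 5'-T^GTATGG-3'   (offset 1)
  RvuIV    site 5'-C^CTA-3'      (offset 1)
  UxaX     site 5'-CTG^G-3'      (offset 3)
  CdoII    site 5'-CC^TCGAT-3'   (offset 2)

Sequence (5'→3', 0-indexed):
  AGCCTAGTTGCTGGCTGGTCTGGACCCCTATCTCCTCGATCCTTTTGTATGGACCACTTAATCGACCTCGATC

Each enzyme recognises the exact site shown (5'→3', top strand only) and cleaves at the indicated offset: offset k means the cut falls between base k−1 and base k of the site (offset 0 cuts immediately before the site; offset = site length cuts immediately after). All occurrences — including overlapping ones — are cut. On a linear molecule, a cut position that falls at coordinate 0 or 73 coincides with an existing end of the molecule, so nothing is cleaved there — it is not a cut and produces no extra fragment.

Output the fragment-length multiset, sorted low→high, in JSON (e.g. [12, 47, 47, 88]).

[3,4,5,5,6,8,10,11,21]

Per-enzyme occurrences:
  LmaVI (TGTATGG, off=1): starts [45] → cuts [46]
  RvuIV (CCTA, off=1): starts [2, 26] → cuts [3, 27]
  UxaX (CTGG, off=3): starts [10, 14, 19] → cuts [13, 17, 22]
  CdoII (CCTCGAT, off=2): starts [33, 65] → cuts [35, 67]

All cut coordinates (distinct, sorted): [3, 13, 17, 22, 27, 35, 46, 67]

Fragment lengths:
  [0,3): 3 bp
  [3,13): 10 bp
  [13,17): 4 bp
  [17,22): 5 bp
  [22,27): 5 bp
  [27,35): 8 bp
  [35,46): 11 bp
  [46,67): 21 bp
  [67,73): 6 bp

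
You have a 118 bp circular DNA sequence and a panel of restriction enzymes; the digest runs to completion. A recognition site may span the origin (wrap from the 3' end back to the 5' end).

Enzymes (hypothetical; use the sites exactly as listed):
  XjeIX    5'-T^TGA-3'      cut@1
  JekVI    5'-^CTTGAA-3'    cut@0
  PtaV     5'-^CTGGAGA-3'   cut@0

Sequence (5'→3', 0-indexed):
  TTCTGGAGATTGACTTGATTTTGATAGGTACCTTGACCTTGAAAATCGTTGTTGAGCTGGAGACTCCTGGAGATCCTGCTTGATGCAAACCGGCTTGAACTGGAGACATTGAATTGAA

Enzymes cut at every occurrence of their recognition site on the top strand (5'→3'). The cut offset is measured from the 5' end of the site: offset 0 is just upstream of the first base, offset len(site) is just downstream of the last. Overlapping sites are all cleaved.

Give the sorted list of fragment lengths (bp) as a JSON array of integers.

Site scan:
  XjeIX (TTGA, off=1): starts [9, 14, 20, 32, 38, 51, 79, 94, 108, 113] → cuts [10, 15, 21, 33, 39, 52, 80, 95, 109, 114]
  JekVI (CTTGAA, off=0): starts [37, 93] → cuts [37, 93]
  PtaV (CTGGAGA, off=0): starts [2, 56, 66, 99] → cuts [2, 56, 66, 99]

Pooled cuts: [2, 10, 15, 21, 33, 37, 39, 52, 56, 66, 80, 93, 95, 99, 109, 114]

Fragment lengths:
  2→10: 8 bp
  10→15: 5 bp
  15→21: 6 bp
  21→33: 12 bp
  33→37: 4 bp
  37→39: 2 bp
  39→52: 13 bp
  52→56: 4 bp
  56→66: 10 bp
  66→80: 14 bp
  80→93: 13 bp
  93→95: 2 bp
  95→99: 4 bp
  99→109: 10 bp
  109→114: 5 bp
  114→2 (wrap): 118-114+2 = 6 bp

[2,2,4,4,4,5,5,6,6,8,10,10,12,13,13,14]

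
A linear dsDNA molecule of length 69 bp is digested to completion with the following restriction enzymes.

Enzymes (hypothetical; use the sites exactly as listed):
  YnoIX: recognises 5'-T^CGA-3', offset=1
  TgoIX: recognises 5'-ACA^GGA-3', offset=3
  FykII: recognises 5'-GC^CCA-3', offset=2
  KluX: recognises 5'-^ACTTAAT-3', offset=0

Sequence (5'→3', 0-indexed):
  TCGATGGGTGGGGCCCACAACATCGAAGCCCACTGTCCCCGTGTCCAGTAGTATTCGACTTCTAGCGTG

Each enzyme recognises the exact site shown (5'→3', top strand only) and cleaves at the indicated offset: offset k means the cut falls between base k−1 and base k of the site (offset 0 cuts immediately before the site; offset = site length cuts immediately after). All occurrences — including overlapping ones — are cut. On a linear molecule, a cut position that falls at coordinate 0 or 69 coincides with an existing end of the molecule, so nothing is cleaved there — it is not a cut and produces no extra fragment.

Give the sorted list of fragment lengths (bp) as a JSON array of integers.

[1,6,9,13,14,26]

Per-enzyme occurrences:
  YnoIX TCGA/1: at [0, 22, 54] ⇒ [1, 23, 55]
  TgoIX (ACAGGA, off=3): no sites
  FykII GCCCA/2: at [12, 27] ⇒ [14, 29]
  KluX (ACTTAAT, off=0): no sites

Pooled cuts: [1, 14, 23, 29, 55]

Fragments:
  [0,1): 1 bp
  [1,14): 13 bp
  [14,23): 9 bp
  [23,29): 6 bp
  [29,55): 26 bp
  [55,69): 14 bp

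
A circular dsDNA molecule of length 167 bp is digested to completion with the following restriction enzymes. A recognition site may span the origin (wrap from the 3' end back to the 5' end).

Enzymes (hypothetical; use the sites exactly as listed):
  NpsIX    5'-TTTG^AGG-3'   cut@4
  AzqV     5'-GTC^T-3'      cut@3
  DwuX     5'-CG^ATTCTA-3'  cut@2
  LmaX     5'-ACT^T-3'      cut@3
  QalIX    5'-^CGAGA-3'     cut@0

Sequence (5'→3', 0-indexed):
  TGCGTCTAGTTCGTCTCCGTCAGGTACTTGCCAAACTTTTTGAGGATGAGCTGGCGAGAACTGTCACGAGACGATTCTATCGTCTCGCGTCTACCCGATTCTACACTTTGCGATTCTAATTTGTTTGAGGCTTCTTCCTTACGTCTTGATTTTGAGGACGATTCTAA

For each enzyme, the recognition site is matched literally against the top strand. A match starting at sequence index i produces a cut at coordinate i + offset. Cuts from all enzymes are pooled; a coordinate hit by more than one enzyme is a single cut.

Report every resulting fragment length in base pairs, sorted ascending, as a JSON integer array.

Per-enzyme occurrences:
  NpsIX (TTTGAGG, off=4): starts [38, 123, 150] → cuts [42, 127, 154]
  AzqV (GTCT, off=3): starts [3, 12, 81, 88, 142] → cuts [6, 15, 84, 91, 145]
  DwuX (CGATTCTA, off=2): starts [71, 95, 110, 158] → cuts [73, 97, 112, 160]
  LmaX (ACTT, off=3): starts [25, 34, 104] → cuts [28, 37, 107]
  QalIX (CGAGA, off=0): starts [54, 66] → cuts [54, 66]

All cut coordinates (distinct, sorted): [6, 15, 28, 37, 42, 54, 66, 73, 84, 91, 97, 107, 112, 127, 145, 154, 160]

Fragment lengths:
  6→15: 9 bp
  15→28: 13 bp
  28→37: 9 bp
  37→42: 5 bp
  42→54: 12 bp
  54→66: 12 bp
  66→73: 7 bp
  73→84: 11 bp
  84→91: 7 bp
  91→97: 6 bp
  97→107: 10 bp
  107→112: 5 bp
  112→127: 15 bp
  127→145: 18 bp
  145→154: 9 bp
  154→160: 6 bp
  160→6 (wrap): 167-160+6 = 13 bp

[5,5,6,6,7,7,9,9,9,10,11,12,12,13,13,15,18]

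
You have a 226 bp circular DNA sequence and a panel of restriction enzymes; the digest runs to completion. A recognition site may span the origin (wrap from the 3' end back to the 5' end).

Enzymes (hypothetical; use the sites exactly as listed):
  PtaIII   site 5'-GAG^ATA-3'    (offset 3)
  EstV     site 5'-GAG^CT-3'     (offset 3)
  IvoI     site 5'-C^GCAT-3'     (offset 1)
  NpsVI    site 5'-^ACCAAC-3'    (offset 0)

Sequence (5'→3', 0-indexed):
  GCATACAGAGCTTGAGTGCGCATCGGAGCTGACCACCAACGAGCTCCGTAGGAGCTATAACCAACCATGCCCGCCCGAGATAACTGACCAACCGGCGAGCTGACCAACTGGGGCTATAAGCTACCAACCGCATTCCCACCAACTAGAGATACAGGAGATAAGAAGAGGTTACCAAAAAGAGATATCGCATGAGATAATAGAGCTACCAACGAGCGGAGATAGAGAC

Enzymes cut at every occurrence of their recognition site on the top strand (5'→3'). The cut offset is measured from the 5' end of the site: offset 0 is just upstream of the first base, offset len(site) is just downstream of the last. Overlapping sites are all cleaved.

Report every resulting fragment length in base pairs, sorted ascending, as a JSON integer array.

Site scan:
  PtaIII GAGATA/3: at [76, 145, 154, 178, 190, 215] ⇒ [79, 148, 157, 181, 193, 218]
  EstV GAGCT/3: at [7, 25, 40, 51, 96, 199] ⇒ [10, 28, 43, 54, 99, 202]
  IvoI CGCAT/1: at [18, 128, 185, 225] ⇒ [0, 19, 129, 186]
  NpsVI ACCAAC/0: at [34, 59, 86, 102, 122, 137, 204] ⇒ [34, 59, 86, 102, 122, 137, 204]

All cut coordinates (distinct, sorted): [0, 10, 19, 28, 34, 43, 54, 59, 79, 86, 99, 102, 122, 129, 137, 148, 157, 181, 186, 193, 202, 204, 218]

Fragment lengths:
  0→10: 10 bp
  10→19: 9 bp
  19→28: 9 bp
  28→34: 6 bp
  34→43: 9 bp
  43→54: 11 bp
  54→59: 5 bp
  59→79: 20 bp
  79→86: 7 bp
  86→99: 13 bp
  99→102: 3 bp
  102→122: 20 bp
  122→129: 7 bp
  129→137: 8 bp
  137→148: 11 bp
  148→157: 9 bp
  157→181: 24 bp
  181→186: 5 bp
  186→193: 7 bp
  193→202: 9 bp
  202→204: 2 bp
  204→218: 14 bp
  218→0 (wrap): 226-218+0 = 8 bp

[2,3,5,5,6,7,7,7,8,8,9,9,9,9,9,10,11,11,13,14,20,20,24]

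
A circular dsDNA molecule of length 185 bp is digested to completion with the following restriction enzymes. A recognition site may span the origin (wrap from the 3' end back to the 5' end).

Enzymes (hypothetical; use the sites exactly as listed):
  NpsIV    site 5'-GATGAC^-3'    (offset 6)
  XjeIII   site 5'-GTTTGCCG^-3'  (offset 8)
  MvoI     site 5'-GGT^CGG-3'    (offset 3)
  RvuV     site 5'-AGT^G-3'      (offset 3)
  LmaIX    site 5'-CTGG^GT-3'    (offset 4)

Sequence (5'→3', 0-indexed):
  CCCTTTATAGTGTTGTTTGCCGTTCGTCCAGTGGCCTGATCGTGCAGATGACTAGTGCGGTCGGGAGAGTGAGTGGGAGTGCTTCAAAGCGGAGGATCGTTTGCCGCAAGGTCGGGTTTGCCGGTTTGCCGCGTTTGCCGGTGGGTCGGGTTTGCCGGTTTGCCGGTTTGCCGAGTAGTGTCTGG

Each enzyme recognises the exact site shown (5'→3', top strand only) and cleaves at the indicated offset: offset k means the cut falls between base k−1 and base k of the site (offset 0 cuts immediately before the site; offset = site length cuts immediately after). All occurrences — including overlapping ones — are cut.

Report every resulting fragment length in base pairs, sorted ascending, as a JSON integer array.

Per-enzyme occurrences:
  NpsIV GATGAC/6: at [46] ⇒ [52]
  XjeIII GTTTGCCG/8: at [14, 98, 115, 123, 132, 149, 157, 165] ⇒ [22, 106, 123, 131, 140, 157, 165, 173]
  MvoI GGTCGG/3: at [58, 109, 143] ⇒ [61, 112, 146]
  RvuV AGTG/3: at [8, 29, 53, 67, 71, 77, 176] ⇒ [11, 32, 56, 70, 74, 80, 179]
  LmaIX (CTGGGT, off=4): no sites

Pooled cuts: [11, 22, 32, 52, 56, 61, 70, 74, 80, 106, 112, 123, 131, 140, 146, 157, 165, 173, 179]

Fragment lengths:
  11→22: 11 bp
  22→32: 10 bp
  32→52: 20 bp
  52→56: 4 bp
  56→61: 5 bp
  61→70: 9 bp
  70→74: 4 bp
  74→80: 6 bp
  80→106: 26 bp
  106→112: 6 bp
  112→123: 11 bp
  123→131: 8 bp
  131→140: 9 bp
  140→146: 6 bp
  146→157: 11 bp
  157→165: 8 bp
  165→173: 8 bp
  173→179: 6 bp
  179→11 (wrap): 185-179+11 = 17 bp

[4,4,5,6,6,6,6,8,8,8,9,9,10,11,11,11,17,20,26]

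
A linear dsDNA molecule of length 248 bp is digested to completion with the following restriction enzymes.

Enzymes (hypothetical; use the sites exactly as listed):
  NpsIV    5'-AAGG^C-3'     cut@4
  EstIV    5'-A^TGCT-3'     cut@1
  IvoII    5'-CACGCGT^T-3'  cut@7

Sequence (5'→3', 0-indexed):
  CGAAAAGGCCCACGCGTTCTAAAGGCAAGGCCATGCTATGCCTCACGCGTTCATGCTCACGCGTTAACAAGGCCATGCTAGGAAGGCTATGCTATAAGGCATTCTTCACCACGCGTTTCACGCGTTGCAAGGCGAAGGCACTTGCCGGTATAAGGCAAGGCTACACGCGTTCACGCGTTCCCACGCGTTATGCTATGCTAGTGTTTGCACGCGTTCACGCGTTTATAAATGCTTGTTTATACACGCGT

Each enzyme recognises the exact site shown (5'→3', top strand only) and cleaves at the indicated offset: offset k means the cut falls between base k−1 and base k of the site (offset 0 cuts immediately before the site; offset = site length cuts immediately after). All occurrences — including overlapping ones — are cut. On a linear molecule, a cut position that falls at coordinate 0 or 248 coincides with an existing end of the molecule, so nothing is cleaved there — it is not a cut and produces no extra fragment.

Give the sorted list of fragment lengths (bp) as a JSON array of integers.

[2,3,3,3,3,5,5,5,6,7,7,8,8,8,8,8,9,9,10,10,10,11,11,17,17,17,19,19]

Site scan:
  NpsIV (AAGGC, off=4): starts [4, 21, 26, 68, 82, 95, 128, 134, 151, 156] → cuts [8, 25, 30, 72, 86, 99, 132, 138, 155, 160]
  EstIV (ATGCT, off=1): starts [32, 52, 74, 88, 189, 194, 228] → cuts [33, 53, 75, 89, 190, 195, 229]
  IvoII (CACGCGTT, off=7): starts [10, 43, 57, 109, 118, 163, 171, 181, 207, 215] → cuts [17, 50, 64, 116, 125, 170, 178, 188, 214, 222]

All cut coordinates (distinct, sorted): [8, 17, 25, 30, 33, 50, 53, 64, 72, 75, 86, 89, 99, 116, 125, 132, 138, 155, 160, 170, 178, 188, 190, 195, 214, 222, 229]

Fragments:
  [0,8): 8 bp
  [8,17): 9 bp
  [17,25): 8 bp
  [25,30): 5 bp
  [30,33): 3 bp
  [33,50): 17 bp
  [50,53): 3 bp
  [53,64): 11 bp
  [64,72): 8 bp
  [72,75): 3 bp
  [75,86): 11 bp
  [86,89): 3 bp
  [89,99): 10 bp
  [99,116): 17 bp
  [116,125): 9 bp
  [125,132): 7 bp
  [132,138): 6 bp
  [138,155): 17 bp
  [155,160): 5 bp
  [160,170): 10 bp
  [170,178): 8 bp
  [178,188): 10 bp
  [188,190): 2 bp
  [190,195): 5 bp
  [195,214): 19 bp
  [214,222): 8 bp
  [222,229): 7 bp
  [229,248): 19 bp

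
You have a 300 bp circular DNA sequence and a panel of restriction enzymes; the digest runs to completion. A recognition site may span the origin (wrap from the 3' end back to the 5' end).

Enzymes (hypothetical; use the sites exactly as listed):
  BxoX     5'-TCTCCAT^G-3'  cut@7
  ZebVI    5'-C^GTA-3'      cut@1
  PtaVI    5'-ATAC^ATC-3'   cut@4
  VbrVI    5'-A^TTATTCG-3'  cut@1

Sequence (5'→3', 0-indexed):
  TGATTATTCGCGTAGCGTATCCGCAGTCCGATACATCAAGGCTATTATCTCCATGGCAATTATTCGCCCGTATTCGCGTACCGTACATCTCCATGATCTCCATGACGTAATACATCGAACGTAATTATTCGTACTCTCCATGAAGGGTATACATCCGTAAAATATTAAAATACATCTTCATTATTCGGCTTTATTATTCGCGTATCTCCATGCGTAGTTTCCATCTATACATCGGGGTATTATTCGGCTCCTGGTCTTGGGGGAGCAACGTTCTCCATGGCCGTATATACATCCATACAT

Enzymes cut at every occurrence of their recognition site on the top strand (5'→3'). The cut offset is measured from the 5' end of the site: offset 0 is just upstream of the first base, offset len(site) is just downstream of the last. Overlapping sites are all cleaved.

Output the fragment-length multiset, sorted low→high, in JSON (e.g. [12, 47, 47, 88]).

[2,3,4,4,4,5,5,5,6,7,7,7,8,8,8,8,9,9,10,10,11,11,12,13,13,17,17,18,20,39]

Per-enzyme occurrences:
  BxoX TCTCCATG/7: at [47, 87, 96, 134, 204, 271] ⇒ [54, 94, 103, 141, 211, 278]
  ZebVI CGTA/1: at [10, 15, 68, 76, 81, 105, 119, 129, 155, 200, 212, 281] ⇒ [11, 16, 69, 77, 82, 106, 120, 130, 156, 201, 213, 282]
  PtaVI ATACATC/4: at [30, 109, 148, 169, 226, 286] ⇒ [34, 113, 152, 173, 230, 290]
  VbrVI ATTATTCG/1: at [2, 58, 123, 179, 192, 238] ⇒ [3, 59, 124, 180, 193, 239]

All cut coordinates (distinct, sorted): [3, 11, 16, 34, 54, 59, 69, 77, 82, 94, 103, 106, 113, 120, 124, 130, 141, 152, 156, 173, 180, 193, 201, 211, 213, 230, 239, 278, 282, 290]

Fragments:
  3→11: 8 bp
  11→16: 5 bp
  16→34: 18 bp
  34→54: 20 bp
  54→59: 5 bp
  59→69: 10 bp
  69→77: 8 bp
  77→82: 5 bp
  82→94: 12 bp
  94→103: 9 bp
  103→106: 3 bp
  106→113: 7 bp
  113→120: 7 bp
  120→124: 4 bp
  124→130: 6 bp
  130→141: 11 bp
  141→152: 11 bp
  152→156: 4 bp
  156→173: 17 bp
  173→180: 7 bp
  180→193: 13 bp
  193→201: 8 bp
  201→211: 10 bp
  211→213: 2 bp
  213→230: 17 bp
  230→239: 9 bp
  239→278: 39 bp
  278→282: 4 bp
  282→290: 8 bp
  290→3 (wrap): 300-290+3 = 13 bp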